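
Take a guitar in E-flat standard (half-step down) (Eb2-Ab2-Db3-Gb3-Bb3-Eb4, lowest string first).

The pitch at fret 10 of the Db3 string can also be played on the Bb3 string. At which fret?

Db3 at fret 10 is Db3 + 10 semitones = B3.
The open Bb3 string is 9 semitones above the open Db3, so the same pitch on the Bb3 string lies at fret 10 − 9 = 1.

1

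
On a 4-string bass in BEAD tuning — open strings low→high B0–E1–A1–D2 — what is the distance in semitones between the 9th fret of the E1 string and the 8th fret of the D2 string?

9 semitones

E1 at fret 9 → C♯2 (MIDI 37); D2 at fret 8 → A♯2 (MIDI 46).
37 − 46 = -9, so the two pitches are 9 semitones apart, with A♯2 the higher.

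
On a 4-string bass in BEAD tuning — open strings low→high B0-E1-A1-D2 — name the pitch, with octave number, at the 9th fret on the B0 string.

B0 is MIDI 23. Adding 9 gives 32, which is G♯1.
(Equivalently spelled A♭1.)

G♯1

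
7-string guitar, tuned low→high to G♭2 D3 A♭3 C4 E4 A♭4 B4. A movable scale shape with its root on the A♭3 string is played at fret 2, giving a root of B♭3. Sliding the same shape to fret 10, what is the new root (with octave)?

Moving from fret 2 to fret 10 shifts the root by 8 semitones.
B♭3 up 8 semitones is G♭4.

G♭4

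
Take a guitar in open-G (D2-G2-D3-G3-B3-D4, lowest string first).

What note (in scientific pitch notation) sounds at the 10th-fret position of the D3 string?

C4

The open D3 string plus 10 semitones: D–D#–E–F–…–A#–B–C.
The walk passes from B into C once, so the octave number goes from 3 to 4.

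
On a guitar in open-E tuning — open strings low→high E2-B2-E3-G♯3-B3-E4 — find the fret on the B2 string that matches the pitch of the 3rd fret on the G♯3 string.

G♯3 at fret 3 is G♯3 + 3 semitones = B3.
The open B2 string is 9 semitones below the open G♯3, so the same pitch on the B2 string lies at fret 3 + 9 = 12.

12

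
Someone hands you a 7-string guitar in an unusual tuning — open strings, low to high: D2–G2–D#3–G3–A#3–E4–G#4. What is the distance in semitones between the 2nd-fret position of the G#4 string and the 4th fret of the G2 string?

23 semitones

G#4 at fret 2 → A#4 (MIDI 70); G2 at fret 4 → B2 (MIDI 47).
70 − 47 = 23, so the two pitches are 23 semitones apart, with A#4 the higher.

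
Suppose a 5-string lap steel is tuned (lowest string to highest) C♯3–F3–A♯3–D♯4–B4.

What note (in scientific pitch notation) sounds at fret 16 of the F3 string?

A4

Each fret is one semitone, so F3 + 16 = A4.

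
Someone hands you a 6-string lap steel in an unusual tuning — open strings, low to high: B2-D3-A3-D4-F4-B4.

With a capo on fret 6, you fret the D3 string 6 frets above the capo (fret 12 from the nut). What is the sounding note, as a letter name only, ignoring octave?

D

The capo raises the open D3 by 6 semitones to G♯3; fretting 6 more gives D3 + 6 + 6 = D3 + 12 semitones, landing on D.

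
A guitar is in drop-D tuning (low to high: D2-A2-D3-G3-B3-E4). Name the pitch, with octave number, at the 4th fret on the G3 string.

The open G3 string plus 4 semitones: G–G#–A–A#–B.
No B→C boundary is crossed, so the octave stays at 3.

B3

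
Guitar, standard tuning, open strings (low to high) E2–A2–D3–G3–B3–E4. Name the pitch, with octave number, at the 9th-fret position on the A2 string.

F#3

Each fret is one semitone, so A2 + 9 = F#3.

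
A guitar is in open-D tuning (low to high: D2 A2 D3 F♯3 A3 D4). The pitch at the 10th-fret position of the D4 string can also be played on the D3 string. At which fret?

D4 at fret 10 is D4 + 10 semitones = C5.
The open D3 string is 12 semitones below the open D4, so the same pitch on the D3 string lies at fret 10 + 12 = 22.

22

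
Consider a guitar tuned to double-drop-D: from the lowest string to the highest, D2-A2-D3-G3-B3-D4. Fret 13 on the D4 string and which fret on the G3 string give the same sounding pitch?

D4 at fret 13 is D4 + 13 semitones = D#5.
The open G3 string is 7 semitones below the open D4, so the same pitch on the G3 string lies at fret 13 + 7 = 20.

20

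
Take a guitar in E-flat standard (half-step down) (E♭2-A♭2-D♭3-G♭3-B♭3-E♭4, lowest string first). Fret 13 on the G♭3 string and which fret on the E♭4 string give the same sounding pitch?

G♭3 at fret 13 is G♭3 + 13 semitones = G4.
The open E♭4 string is 9 semitones above the open G♭3, so the same pitch on the E♭4 string lies at fret 13 − 9 = 4.

4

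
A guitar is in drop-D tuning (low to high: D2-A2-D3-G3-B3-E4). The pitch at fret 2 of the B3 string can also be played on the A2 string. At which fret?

16

B3 at fret 2 is B3 + 2 semitones = C♯4.
The open A2 string is 14 semitones below the open B3, so the same pitch on the A2 string lies at fret 2 + 14 = 16.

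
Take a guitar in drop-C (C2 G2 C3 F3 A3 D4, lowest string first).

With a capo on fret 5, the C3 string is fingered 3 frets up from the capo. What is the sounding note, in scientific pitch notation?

The capo raises the open C3 by 5 semitones to F3; fretting 3 more gives C3 + 5 + 3 = C3 + 8 semitones = G#3.

G#3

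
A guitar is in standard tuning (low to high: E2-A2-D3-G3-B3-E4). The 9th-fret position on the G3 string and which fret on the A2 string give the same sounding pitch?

19

Fret 9 on G3 is MIDI 55 + 9 = 64 (E4). On the A2 string (open MIDI 45), that pitch is 64 − 45 = fret 19.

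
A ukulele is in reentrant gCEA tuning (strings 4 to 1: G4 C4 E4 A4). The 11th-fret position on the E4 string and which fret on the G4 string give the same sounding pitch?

Fret 11 on E4 is MIDI 64 + 11 = 75 (D#5). On the G4 string (open MIDI 67), that pitch is 75 − 67 = fret 8.

8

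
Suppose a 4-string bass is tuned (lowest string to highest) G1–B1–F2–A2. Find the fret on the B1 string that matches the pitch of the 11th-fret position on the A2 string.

A2 at fret 11 is A2 + 11 semitones = Ab3.
The open B1 string is 10 semitones below the open A2, so the same pitch on the B1 string lies at fret 11 + 10 = 21.

21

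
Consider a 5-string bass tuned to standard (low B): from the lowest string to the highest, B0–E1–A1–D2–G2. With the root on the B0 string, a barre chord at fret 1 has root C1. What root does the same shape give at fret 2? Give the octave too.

Moving from fret 1 to fret 2 shifts the root by 1 semitone.
C1 up 1 semitone is C#1.

C#1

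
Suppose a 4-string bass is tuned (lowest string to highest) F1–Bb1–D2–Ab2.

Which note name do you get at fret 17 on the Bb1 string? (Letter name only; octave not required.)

The open Bb1 string plus 17 semitones: Bb–B–C–Db–…–Db–D–Eb.
(Equivalently spelled D#.)

Eb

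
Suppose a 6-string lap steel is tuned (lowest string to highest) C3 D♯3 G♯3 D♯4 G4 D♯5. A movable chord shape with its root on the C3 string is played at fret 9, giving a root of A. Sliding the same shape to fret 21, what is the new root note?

A

Moving from fret 9 to fret 21 shifts the root by 12 semitones.
A up 12 semitones is A.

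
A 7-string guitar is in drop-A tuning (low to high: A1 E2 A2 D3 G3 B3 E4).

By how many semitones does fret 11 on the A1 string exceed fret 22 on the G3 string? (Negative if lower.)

-33 semitones

A1 at fret 11 → G#2 (MIDI 44); G3 at fret 22 → F5 (MIDI 77).
44 − 77 = -33, so the two pitches are 33 semitones apart.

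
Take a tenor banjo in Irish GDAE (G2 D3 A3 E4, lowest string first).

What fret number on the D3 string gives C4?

C4 is 10 semitones above the open D3 (D–D#–E–F–…–A#–B–C), so it sits at fret 10.

10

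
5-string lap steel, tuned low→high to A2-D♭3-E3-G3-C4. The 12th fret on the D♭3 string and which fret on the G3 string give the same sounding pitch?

6

D♭3 at fret 12 is D♭3 + 12 semitones = D♭4.
The open G3 string is 6 semitones above the open D♭3, so the same pitch on the G3 string lies at fret 12 − 6 = 6.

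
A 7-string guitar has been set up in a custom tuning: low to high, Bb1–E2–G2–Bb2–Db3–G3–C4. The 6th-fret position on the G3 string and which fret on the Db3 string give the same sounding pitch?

12

Fret 6 on G3 is MIDI 55 + 6 = 61 (Db4). On the Db3 string (open MIDI 49), that pitch is 61 − 49 = fret 12.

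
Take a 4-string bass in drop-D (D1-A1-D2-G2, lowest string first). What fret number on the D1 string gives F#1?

F#1 is 4 semitones above the open D1 (D–D#–E–F–F#), so it sits at fret 4.

4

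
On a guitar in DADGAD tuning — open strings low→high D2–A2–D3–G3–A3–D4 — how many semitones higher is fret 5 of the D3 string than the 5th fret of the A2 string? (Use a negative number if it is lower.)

D3 at fret 5 → G3 (MIDI 55); A2 at fret 5 → D3 (MIDI 50).
55 − 50 = 5, so the two pitches are 5 semitones apart.

5 semitones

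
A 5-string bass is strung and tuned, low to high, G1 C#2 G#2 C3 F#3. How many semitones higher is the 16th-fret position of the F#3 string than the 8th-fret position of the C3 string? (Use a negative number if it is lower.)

F#3 at fret 16 → A#4 (MIDI 70); C3 at fret 8 → G#3 (MIDI 56).
70 − 56 = 14, so the two pitches are 14 semitones apart.

14 semitones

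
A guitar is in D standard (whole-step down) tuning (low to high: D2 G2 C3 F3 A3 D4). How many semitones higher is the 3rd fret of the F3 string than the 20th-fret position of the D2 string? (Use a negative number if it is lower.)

F3 at fret 3 → G♯3 (MIDI 56); D2 at fret 20 → A♯3 (MIDI 58).
56 − 58 = -2, so the two pitches are 2 semitones apart.

-2 semitones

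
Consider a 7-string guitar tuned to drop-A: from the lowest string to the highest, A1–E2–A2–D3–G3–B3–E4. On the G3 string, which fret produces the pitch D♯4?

D♯4 is 8 semitones above the open G3 (G–G#–A–A#–B–C–C#–D–D#), so it sits at fret 8.

8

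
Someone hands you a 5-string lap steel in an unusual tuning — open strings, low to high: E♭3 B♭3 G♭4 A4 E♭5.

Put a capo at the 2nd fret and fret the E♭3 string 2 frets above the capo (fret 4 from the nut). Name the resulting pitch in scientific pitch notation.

G3

The capo raises the open E♭3 by 2 semitones to F3; fretting 2 more gives E♭3 + 2 + 2 = E♭3 + 4 semitones = G3.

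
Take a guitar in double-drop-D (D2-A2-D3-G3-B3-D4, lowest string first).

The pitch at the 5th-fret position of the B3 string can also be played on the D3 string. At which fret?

14

Fret 5 on B3 is MIDI 59 + 5 = 64 (E4). On the D3 string (open MIDI 50), that pitch is 64 − 50 = fret 14.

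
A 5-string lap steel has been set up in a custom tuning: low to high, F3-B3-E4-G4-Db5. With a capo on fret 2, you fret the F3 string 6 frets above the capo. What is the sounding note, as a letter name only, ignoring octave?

The capo raises the open F3 by 2 semitones to G3; fretting 6 more gives F3 + 2 + 6 = F3 + 8 semitones, landing on Db.
(Also written C#.)

Db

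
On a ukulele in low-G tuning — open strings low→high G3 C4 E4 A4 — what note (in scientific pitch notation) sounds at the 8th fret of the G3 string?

D#4

The open G3 string plus 8 semitones: G–G#–A–A#–B–C–C#–D–D#.
The walk passes from B into C once, so the octave number goes from 3 to 4.
(Equivalently spelled Eb4.)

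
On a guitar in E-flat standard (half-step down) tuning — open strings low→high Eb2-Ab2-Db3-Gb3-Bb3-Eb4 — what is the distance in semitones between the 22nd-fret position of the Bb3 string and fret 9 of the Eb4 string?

Bb3 at fret 22 → Ab5 (MIDI 80); Eb4 at fret 9 → C5 (MIDI 72).
80 − 72 = 8, so the two pitches are 8 semitones apart, with Ab5 the higher.

8 semitones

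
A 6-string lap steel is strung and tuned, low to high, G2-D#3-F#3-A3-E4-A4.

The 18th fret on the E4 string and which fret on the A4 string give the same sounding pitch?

E4 at fret 18 is E4 + 18 semitones = A#5.
The open A4 string is 5 semitones above the open E4, so the same pitch on the A4 string lies at fret 18 − 5 = 13.

13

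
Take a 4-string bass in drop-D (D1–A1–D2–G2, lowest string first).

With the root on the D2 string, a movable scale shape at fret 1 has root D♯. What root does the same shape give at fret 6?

G♯

Moving from fret 1 to fret 6 shifts the root by 5 semitones.
D♯ up 5 semitones is G♯.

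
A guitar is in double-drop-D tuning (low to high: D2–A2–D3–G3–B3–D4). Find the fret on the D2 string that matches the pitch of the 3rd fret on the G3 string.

G3 at fret 3 is G3 + 3 semitones = A#3.
The open D2 string is 17 semitones below the open G3, so the same pitch on the D2 string lies at fret 3 + 17 = 20.

20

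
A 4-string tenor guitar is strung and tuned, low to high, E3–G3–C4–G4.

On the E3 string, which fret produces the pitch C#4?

C#4 is 9 semitones above the open E3 (E–F–F#–G–G#–A–A#–B–C–C#), so it sits at fret 9.

9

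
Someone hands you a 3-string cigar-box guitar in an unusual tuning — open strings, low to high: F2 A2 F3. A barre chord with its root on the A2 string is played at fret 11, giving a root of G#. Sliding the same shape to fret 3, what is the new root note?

Moving from fret 11 to fret 3 shifts the root by -8 semitones.
G# down 8 semitones is C.

C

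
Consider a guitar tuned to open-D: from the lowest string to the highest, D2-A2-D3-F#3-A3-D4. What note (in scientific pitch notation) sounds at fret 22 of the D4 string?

D4 is MIDI 62. Adding 22 gives 84, which is C6.

C6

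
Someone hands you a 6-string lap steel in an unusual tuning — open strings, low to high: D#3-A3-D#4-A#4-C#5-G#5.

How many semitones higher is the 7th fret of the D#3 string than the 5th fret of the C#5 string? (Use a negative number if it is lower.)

D#3 at fret 7 → A#3 (MIDI 58); C#5 at fret 5 → F#5 (MIDI 78).
58 − 78 = -20, so the two pitches are 20 semitones apart.

-20 semitones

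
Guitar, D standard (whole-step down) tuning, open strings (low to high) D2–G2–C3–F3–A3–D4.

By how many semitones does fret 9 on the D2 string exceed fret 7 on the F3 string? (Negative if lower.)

-13 semitones

D2 at fret 9 → B2 (MIDI 47); F3 at fret 7 → C4 (MIDI 60).
47 − 60 = -13, so the two pitches are 13 semitones apart.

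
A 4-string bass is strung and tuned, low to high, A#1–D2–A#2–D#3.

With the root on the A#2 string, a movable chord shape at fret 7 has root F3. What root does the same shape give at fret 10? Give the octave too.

Moving from fret 7 to fret 10 shifts the root by 3 semitones.
F3 up 3 semitones is G#3.

G#3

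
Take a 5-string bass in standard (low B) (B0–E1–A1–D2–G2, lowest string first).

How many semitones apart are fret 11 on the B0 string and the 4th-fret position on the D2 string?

B0 at fret 11 → A♯1 (MIDI 34); D2 at fret 4 → F♯2 (MIDI 42).
34 − 42 = -8, so the two pitches are 8 semitones apart, with F♯2 the higher.

8 semitones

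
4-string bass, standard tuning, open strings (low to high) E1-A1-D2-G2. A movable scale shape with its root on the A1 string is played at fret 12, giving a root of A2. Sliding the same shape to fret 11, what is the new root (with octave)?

G#2

Moving from fret 12 to fret 11 shifts the root by -1 semitone.
A2 down 1 semitone is G#2.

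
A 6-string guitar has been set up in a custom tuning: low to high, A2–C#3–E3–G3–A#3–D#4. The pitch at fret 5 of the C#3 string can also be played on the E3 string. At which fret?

C#3 at fret 5 is C#3 + 5 semitones = F#3.
The open E3 string is 3 semitones above the open C#3, so the same pitch on the E3 string lies at fret 5 − 3 = 2.

2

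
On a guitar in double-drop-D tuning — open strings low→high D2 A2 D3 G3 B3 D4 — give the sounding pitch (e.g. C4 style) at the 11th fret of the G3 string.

F#4

Each fret is one semitone, so G3 + 11 = F#4.
(Equivalently spelled Gb4.)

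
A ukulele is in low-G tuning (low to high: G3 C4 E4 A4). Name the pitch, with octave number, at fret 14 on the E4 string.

F#5

The open E4 string plus 14 semitones: E–F–F#–G–…–E–F–F#.
The walk passes from B into C once, so the octave number goes from 4 to 5.
(Equivalently spelled Gb5.)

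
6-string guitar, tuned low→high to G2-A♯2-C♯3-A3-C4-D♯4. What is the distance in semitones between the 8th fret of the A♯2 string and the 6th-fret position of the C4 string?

A♯2 at fret 8 → F♯3 (MIDI 54); C4 at fret 6 → F♯4 (MIDI 66).
54 − 66 = -12, so the two pitches are 12 semitones apart, with F♯4 the higher.

12 semitones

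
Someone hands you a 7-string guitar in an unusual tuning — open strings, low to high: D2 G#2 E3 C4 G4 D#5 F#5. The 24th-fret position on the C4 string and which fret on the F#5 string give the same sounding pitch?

6

C4 at fret 24 is C4 + 24 semitones = C6.
The open F#5 string is 18 semitones above the open C4, so the same pitch on the F#5 string lies at fret 24 − 18 = 6.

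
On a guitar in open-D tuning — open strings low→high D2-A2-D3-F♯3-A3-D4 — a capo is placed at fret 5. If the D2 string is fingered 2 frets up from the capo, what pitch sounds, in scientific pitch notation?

The capo raises the open D2 by 5 semitones to G2; fretting 2 more gives D2 + 5 + 2 = D2 + 7 semitones = A2.

A2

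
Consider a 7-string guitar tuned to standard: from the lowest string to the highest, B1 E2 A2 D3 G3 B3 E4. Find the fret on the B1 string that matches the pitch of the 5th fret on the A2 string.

15

A2 at fret 5 is A2 + 5 semitones = D3.
The open B1 string is 10 semitones below the open A2, so the same pitch on the B1 string lies at fret 5 + 10 = 15.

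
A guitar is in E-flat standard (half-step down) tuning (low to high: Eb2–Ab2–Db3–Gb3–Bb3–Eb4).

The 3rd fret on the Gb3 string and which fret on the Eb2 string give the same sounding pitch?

18

Gb3 at fret 3 is Gb3 + 3 semitones = A3.
The open Eb2 string is 15 semitones below the open Gb3, so the same pitch on the Eb2 string lies at fret 3 + 15 = 18.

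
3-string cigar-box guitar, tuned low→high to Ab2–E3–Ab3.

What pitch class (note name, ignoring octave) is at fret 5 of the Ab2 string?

Db

The open Ab2 string plus 5 semitones: Ab–A–Bb–B–C–Db.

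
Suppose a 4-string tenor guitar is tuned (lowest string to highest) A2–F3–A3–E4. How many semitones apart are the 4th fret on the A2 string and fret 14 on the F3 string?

18 semitones

A2 at fret 4 → D♭3 (MIDI 49); F3 at fret 14 → G4 (MIDI 67).
49 − 67 = -18, so the two pitches are 18 semitones apart, with G4 the higher.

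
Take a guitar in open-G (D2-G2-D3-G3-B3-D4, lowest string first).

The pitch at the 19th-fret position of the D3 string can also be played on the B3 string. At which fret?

Fret 19 on D3 is MIDI 50 + 19 = 69 (A4). On the B3 string (open MIDI 59), that pitch is 69 − 59 = fret 10.

10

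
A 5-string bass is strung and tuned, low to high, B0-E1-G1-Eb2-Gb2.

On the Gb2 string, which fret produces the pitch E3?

E3 is 10 semitones above the open Gb2 (Gb–G–Ab–A–…–D–Eb–E), so it sits at fret 10.

10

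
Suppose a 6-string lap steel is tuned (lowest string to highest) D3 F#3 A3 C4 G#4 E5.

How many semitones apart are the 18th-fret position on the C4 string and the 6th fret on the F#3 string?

18 semitones

C4 at fret 18 → F#5 (MIDI 78); F#3 at fret 6 → C4 (MIDI 60).
78 − 60 = 18, so the two pitches are 18 semitones apart, with F#5 the higher.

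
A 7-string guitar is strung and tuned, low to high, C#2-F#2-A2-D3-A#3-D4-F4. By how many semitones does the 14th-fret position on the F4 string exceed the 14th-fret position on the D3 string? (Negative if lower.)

15 semitones

F4 at fret 14 → G5 (MIDI 79); D3 at fret 14 → E4 (MIDI 64).
79 − 64 = 15, so the two pitches are 15 semitones apart.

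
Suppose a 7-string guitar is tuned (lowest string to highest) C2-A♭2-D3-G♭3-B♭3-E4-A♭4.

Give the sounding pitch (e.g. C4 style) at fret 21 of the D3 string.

D3 is MIDI 50. Adding 21 gives 71, which is B4.

B4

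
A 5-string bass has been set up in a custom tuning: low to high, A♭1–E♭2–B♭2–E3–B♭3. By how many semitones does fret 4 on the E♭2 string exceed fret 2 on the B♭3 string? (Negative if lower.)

E♭2 at fret 4 → G2 (MIDI 43); B♭3 at fret 2 → C4 (MIDI 60).
43 − 60 = -17, so the two pitches are 17 semitones apart.

-17 semitones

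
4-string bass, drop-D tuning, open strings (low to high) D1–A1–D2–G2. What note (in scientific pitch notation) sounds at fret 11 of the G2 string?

Each fret is one semitone, so G2 + 11 = F#3.
(Equivalently spelled Gb3.)

F#3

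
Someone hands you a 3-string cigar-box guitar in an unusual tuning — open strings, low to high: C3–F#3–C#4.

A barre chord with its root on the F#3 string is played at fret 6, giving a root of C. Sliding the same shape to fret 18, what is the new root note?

Moving from fret 6 to fret 18 shifts the root by 12 semitones.
C up 12 semitones is C.

C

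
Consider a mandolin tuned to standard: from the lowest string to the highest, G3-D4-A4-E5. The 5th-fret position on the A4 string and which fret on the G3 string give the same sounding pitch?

19

A4 at fret 5 is A4 + 5 semitones = D5.
The open G3 string is 14 semitones below the open A4, so the same pitch on the G3 string lies at fret 5 + 14 = 19.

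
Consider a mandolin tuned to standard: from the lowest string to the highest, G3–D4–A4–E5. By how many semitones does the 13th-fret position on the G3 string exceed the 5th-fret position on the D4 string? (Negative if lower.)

1 semitone

G3 at fret 13 → G#4 (MIDI 68); D4 at fret 5 → G4 (MIDI 67).
68 − 67 = 1, so the two pitches are 1 semitone apart.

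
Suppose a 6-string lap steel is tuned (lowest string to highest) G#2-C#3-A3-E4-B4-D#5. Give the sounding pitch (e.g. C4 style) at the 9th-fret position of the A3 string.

The open A3 string plus 9 semitones: A–A#–B–C–C#–D–D#–E–F–F#.
The walk passes from B into C once, so the octave number goes from 3 to 4.
(Equivalently spelled Gb4.)

F#4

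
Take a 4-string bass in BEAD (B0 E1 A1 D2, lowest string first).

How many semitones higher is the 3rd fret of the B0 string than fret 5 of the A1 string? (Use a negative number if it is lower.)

B0 at fret 3 → D1 (MIDI 26); A1 at fret 5 → D2 (MIDI 38).
26 − 38 = -12, so the two pitches are 12 semitones apart.

-12 semitones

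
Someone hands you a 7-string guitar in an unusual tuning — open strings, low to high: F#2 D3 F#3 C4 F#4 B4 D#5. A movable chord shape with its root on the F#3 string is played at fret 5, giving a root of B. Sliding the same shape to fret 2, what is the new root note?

G#

Moving from fret 5 to fret 2 shifts the root by -3 semitones.
B down 3 semitones is G#.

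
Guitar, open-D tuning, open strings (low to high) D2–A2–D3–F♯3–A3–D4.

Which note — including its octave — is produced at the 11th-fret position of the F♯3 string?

Each fret is one semitone, so F♯3 + 11 = F4.

F4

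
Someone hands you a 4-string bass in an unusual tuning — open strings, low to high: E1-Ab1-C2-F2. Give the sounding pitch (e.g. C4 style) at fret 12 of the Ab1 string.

Each fret is one semitone, so Ab1 + 12 = Ab2.
(Equivalently spelled G#2.)

Ab2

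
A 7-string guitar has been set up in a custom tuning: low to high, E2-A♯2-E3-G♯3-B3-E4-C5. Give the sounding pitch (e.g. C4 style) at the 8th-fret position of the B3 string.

G4

The open B3 string plus 8 semitones: B–C–C#–D–D#–E–F–F#–G.
The walk passes from B into C once, so the octave number goes from 3 to 4.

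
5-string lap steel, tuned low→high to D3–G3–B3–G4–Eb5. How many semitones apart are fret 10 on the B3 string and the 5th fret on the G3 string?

B3 at fret 10 → A4 (MIDI 69); G3 at fret 5 → C4 (MIDI 60).
69 − 60 = 9, so the two pitches are 9 semitones apart, with A4 the higher.

9 semitones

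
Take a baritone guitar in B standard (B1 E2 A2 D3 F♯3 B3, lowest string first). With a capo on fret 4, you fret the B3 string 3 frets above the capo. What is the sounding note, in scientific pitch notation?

The capo raises the open B3 by 4 semitones to D♯4; fretting 3 more gives B3 + 4 + 3 = B3 + 7 semitones = F♯4.
(Also written G♭.)

F♯4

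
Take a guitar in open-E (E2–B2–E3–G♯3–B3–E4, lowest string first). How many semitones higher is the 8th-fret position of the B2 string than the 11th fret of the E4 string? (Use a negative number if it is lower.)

B2 at fret 8 → G3 (MIDI 55); E4 at fret 11 → D♯5 (MIDI 75).
55 − 75 = -20, so the two pitches are 20 semitones apart.

-20 semitones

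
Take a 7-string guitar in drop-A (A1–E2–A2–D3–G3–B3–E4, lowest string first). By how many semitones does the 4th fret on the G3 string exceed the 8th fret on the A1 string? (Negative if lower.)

G3 at fret 4 → B3 (MIDI 59); A1 at fret 8 → F2 (MIDI 41).
59 − 41 = 18, so the two pitches are 18 semitones apart.

18 semitones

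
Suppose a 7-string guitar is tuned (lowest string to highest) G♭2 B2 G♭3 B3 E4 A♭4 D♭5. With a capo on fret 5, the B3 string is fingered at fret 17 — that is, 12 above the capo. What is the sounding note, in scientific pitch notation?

The capo raises the open B3 by 5 semitones to E4; fretting 12 more gives B3 + 5 + 12 = B3 + 17 semitones = E5.

E5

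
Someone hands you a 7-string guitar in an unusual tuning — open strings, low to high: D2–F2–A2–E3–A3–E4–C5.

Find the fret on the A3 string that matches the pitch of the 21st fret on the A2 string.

9

Fret 21 on A2 is MIDI 45 + 21 = 66 (Gb4). On the A3 string (open MIDI 57), that pitch is 66 − 57 = fret 9.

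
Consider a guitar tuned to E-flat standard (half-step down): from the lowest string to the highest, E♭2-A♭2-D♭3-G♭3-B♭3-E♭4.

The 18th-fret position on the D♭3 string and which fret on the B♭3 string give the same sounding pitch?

D♭3 at fret 18 is D♭3 + 18 semitones = G4.
The open B♭3 string is 9 semitones above the open D♭3, so the same pitch on the B♭3 string lies at fret 18 − 9 = 9.

9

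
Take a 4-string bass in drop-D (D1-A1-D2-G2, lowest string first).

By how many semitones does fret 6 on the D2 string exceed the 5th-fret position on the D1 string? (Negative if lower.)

D2 at fret 6 → G#2 (MIDI 44); D1 at fret 5 → G1 (MIDI 31).
44 − 31 = 13, so the two pitches are 13 semitones apart.

13 semitones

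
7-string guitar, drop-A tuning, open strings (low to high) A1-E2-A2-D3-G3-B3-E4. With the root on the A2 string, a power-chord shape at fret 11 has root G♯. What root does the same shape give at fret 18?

Moving from fret 11 to fret 18 shifts the root by 7 semitones.
G♯ up 7 semitones is D♯.

D♯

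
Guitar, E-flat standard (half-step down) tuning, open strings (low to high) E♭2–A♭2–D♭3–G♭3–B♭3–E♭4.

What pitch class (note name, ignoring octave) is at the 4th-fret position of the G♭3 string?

Each fret is one semitone, so G♭3 + 4 = B♭.

B♭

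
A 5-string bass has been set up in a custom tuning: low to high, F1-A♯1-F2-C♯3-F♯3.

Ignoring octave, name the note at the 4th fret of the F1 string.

A

F1 is MIDI 29. Adding 4 gives 33; 33 mod 12 = 9, i.e. A.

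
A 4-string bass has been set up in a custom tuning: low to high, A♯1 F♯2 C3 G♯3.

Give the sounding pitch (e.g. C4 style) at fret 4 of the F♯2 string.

A♯2

The open F♯2 string plus 4 semitones: F#–G–G#–A–A#.
No B→C boundary is crossed, so the octave stays at 2.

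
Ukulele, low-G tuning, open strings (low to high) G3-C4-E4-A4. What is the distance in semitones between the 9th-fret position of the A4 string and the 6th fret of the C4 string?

12 semitones

A4 at fret 9 → F#5 (MIDI 78); C4 at fret 6 → F#4 (MIDI 66).
78 − 66 = 12, so the two pitches are 12 semitones apart, with F#5 the higher.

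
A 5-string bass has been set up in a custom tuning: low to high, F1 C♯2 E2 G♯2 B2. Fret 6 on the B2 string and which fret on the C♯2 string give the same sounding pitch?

16

Fret 6 on B2 is MIDI 47 + 6 = 53 (F3). On the C♯2 string (open MIDI 37), that pitch is 53 − 37 = fret 16.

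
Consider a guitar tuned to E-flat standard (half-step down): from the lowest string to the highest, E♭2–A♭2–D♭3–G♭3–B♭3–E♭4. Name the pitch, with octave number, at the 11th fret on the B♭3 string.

A4

The open B♭3 string plus 11 semitones: Bb–B–C–Db–…–G–Ab–A.
The walk passes from B into C once, so the octave number goes from 3 to 4.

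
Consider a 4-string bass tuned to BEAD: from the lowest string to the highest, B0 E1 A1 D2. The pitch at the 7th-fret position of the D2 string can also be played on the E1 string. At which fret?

17

D2 at fret 7 is D2 + 7 semitones = A2.
The open E1 string is 10 semitones below the open D2, so the same pitch on the E1 string lies at fret 7 + 10 = 17.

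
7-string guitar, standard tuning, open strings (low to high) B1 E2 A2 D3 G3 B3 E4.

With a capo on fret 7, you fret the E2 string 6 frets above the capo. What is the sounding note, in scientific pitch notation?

F3

The capo raises the open E2 by 7 semitones to B2; fretting 6 more gives E2 + 7 + 6 = E2 + 13 semitones = F3.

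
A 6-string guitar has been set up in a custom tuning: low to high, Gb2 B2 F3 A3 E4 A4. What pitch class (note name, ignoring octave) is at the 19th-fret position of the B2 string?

Gb

Each fret is one semitone, so B2 + 19 = Gb.
(Equivalently spelled F#.)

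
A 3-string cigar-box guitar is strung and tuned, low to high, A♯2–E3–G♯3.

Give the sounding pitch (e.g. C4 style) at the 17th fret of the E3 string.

E3 is MIDI 52. Adding 17 gives 69, which is A4.

A4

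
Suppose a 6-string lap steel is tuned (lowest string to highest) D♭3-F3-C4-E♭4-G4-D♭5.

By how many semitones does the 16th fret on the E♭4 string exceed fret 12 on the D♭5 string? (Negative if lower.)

-6 semitones

E♭4 at fret 16 → G5 (MIDI 79); D♭5 at fret 12 → D♭6 (MIDI 85).
79 − 85 = -6, so the two pitches are 6 semitones apart.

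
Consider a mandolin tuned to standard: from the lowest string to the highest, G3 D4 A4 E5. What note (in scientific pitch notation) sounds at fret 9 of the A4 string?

F#5

Each fret is one semitone, so A4 + 9 = F#5.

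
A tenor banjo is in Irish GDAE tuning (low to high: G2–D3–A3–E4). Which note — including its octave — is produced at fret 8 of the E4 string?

C5

E4 is MIDI 64. Adding 8 gives 72, which is C5.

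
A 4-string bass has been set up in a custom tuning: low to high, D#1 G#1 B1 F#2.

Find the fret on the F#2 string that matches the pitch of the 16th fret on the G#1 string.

G#1 at fret 16 is G#1 + 16 semitones = C3.
The open F#2 string is 10 semitones above the open G#1, so the same pitch on the F#2 string lies at fret 16 − 10 = 6.

6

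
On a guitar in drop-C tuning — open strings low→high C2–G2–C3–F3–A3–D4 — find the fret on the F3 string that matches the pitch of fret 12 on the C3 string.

7

C3 at fret 12 is C3 + 12 semitones = C4.
The open F3 string is 5 semitones above the open C3, so the same pitch on the F3 string lies at fret 12 − 5 = 7.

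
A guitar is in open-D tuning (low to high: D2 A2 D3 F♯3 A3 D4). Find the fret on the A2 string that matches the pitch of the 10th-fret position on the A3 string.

A3 at fret 10 is A3 + 10 semitones = G4.
The open A2 string is 12 semitones below the open A3, so the same pitch on the A2 string lies at fret 10 + 12 = 22.

22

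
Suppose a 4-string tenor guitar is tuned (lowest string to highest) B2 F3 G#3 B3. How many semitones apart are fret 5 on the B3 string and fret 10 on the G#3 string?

2 semitones

B3 at fret 5 → E4 (MIDI 64); G#3 at fret 10 → F#4 (MIDI 66).
64 − 66 = -2, so the two pitches are 2 semitones apart, with F#4 the higher.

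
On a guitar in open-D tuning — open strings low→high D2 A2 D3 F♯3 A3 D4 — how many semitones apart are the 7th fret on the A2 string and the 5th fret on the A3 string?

A2 at fret 7 → E3 (MIDI 52); A3 at fret 5 → D4 (MIDI 62).
52 − 62 = -10, so the two pitches are 10 semitones apart, with D4 the higher.

10 semitones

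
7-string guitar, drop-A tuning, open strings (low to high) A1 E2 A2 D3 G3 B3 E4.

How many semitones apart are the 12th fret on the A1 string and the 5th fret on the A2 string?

A1 at fret 12 → A2 (MIDI 45); A2 at fret 5 → D3 (MIDI 50).
45 − 50 = -5, so the two pitches are 5 semitones apart, with D3 the higher.

5 semitones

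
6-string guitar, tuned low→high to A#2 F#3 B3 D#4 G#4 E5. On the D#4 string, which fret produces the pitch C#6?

22

C#6 is 22 semitones above the open D#4 (D#–E–F–F#–…–B–C–C#), so it sits at fret 22.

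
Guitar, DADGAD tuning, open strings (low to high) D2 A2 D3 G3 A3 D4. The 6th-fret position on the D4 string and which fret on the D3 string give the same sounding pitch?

18

D4 at fret 6 is D4 + 6 semitones = G#4.
The open D3 string is 12 semitones below the open D4, so the same pitch on the D3 string lies at fret 6 + 12 = 18.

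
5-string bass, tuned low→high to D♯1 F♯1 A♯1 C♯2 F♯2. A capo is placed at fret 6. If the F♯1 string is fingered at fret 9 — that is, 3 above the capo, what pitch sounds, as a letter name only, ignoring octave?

The capo raises the open F♯1 by 6 semitones to C2; fretting 3 more gives F♯1 + 6 + 3 = F♯1 + 9 semitones, landing on D♯.
(Also written E♭.)

D♯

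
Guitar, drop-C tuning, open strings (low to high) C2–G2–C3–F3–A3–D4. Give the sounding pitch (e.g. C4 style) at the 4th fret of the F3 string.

A3

Each fret is one semitone, so F3 + 4 = A3.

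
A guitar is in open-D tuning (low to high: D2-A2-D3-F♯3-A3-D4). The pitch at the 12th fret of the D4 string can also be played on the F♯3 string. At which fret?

D4 at fret 12 is D4 + 12 semitones = D5.
The open F♯3 string is 8 semitones below the open D4, so the same pitch on the F♯3 string lies at fret 12 + 8 = 20.

20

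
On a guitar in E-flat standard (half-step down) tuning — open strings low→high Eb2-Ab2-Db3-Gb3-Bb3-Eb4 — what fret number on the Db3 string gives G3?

6

G3 is 6 semitones above the open Db3 (Db–D–Eb–E–F–Gb–G), so it sits at fret 6.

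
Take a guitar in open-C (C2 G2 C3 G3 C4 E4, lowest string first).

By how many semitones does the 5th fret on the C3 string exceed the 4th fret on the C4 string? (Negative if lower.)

C3 at fret 5 → F3 (MIDI 53); C4 at fret 4 → E4 (MIDI 64).
53 − 64 = -11, so the two pitches are 11 semitones apart.

-11 semitones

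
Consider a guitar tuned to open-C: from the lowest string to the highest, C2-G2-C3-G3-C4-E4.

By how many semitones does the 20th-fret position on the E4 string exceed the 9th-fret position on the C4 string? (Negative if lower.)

15 semitones

E4 at fret 20 → C6 (MIDI 84); C4 at fret 9 → A4 (MIDI 69).
84 − 69 = 15, so the two pitches are 15 semitones apart.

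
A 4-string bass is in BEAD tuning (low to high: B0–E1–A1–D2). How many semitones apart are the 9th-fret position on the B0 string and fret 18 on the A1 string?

B0 at fret 9 → G♯1 (MIDI 32); A1 at fret 18 → D♯3 (MIDI 51).
32 − 51 = -19, so the two pitches are 19 semitones apart, with D♯3 the higher.

19 semitones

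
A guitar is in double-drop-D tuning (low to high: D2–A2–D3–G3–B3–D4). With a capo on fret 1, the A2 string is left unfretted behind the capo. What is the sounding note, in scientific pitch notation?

A♯2

The capo raises the open A2 by 1 semitone to A♯2; fretting 0 more gives A2 + 1 + 0 = A2 + 1 semitone = A♯2.
(Also written B♭.)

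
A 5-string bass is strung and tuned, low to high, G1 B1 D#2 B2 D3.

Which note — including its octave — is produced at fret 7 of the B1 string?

B1 is MIDI 35. Adding 7 gives 42, which is F#2.

F#2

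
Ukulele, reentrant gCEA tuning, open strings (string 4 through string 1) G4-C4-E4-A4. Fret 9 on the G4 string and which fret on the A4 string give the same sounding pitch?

7

G4 at fret 9 is G4 + 9 semitones = E5.
The open A4 string is 2 semitones above the open G4, so the same pitch on the A4 string lies at fret 9 − 2 = 7.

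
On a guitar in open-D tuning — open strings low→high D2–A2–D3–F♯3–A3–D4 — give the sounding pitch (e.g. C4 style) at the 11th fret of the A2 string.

The open A2 string plus 11 semitones: A–A#–B–C–…–F#–G–G#.
The walk passes from B into C once, so the octave number goes from 2 to 3.
(Equivalently spelled A♭3.)

G♯3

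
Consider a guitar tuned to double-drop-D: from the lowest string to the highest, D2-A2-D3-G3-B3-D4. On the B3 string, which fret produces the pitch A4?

10

A4 is 10 semitones above the open B3 (B–C–C#–D–…–G–G#–A), so it sits at fret 10.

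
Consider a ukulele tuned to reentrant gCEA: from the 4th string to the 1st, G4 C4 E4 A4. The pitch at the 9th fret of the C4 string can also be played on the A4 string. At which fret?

0

Fret 9 on C4 is MIDI 60 + 9 = 69 (A4). On the A4 string (open MIDI 69), that pitch is 69 − 69 = fret 0.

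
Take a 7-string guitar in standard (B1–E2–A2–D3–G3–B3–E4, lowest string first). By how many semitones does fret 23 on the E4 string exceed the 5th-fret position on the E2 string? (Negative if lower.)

42 semitones

E4 at fret 23 → D♯6 (MIDI 87); E2 at fret 5 → A2 (MIDI 45).
87 − 45 = 42, so the two pitches are 42 semitones apart.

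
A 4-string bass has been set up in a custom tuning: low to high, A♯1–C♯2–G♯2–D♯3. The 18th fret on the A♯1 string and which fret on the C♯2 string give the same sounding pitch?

15

Fret 18 on A♯1 is MIDI 34 + 18 = 52 (E3). On the C♯2 string (open MIDI 37), that pitch is 52 − 37 = fret 15.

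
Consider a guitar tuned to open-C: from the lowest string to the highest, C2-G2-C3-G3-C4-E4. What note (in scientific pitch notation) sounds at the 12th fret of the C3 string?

C3 is MIDI 48. Adding 12 gives 60, which is C4.

C4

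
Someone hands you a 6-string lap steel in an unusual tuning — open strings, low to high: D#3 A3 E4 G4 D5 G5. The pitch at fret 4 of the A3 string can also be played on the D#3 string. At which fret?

Fret 4 on A3 is MIDI 57 + 4 = 61 (C#4). On the D#3 string (open MIDI 51), that pitch is 61 − 51 = fret 10.

10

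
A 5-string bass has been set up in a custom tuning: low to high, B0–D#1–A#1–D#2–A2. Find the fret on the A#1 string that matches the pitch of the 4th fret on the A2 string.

15

Fret 4 on A2 is MIDI 45 + 4 = 49 (C#3). On the A#1 string (open MIDI 34), that pitch is 49 − 34 = fret 15.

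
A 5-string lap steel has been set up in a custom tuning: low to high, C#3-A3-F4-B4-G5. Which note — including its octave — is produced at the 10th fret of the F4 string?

Each fret is one semitone, so F4 + 10 = D#5.
(Equivalently spelled Eb5.)

D#5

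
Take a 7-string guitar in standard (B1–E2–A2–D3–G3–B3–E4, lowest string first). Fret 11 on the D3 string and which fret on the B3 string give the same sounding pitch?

2

Fret 11 on D3 is MIDI 50 + 11 = 61 (C#4). On the B3 string (open MIDI 59), that pitch is 61 − 59 = fret 2.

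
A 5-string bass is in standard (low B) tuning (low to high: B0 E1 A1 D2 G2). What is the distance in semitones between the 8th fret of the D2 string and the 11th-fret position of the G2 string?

D2 at fret 8 → A♯2 (MIDI 46); G2 at fret 11 → F♯3 (MIDI 54).
46 − 54 = -8, so the two pitches are 8 semitones apart, with F♯3 the higher.

8 semitones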